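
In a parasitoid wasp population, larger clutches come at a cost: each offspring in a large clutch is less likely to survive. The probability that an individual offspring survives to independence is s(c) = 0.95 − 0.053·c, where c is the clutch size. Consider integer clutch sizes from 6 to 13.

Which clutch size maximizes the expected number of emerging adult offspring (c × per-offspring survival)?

9

Expected emerging adult offspring = c × s(c):
  c=6: 6 × 0.632 = 3.792
  c=7: 7 × 0.579 = 4.053
  c=8: 8 × 0.526 = 4.208
  c=9: 9 × 0.473 = 4.257
  c=10: 10 × 0.420 = 4.200
  c=11: 11 × 0.367 = 4.037
  c=12: 12 × 0.314 = 3.768
  c=13: 13 × 0.261 = 3.393
Maximum at c = 9 (4.257 emerging adult offspring).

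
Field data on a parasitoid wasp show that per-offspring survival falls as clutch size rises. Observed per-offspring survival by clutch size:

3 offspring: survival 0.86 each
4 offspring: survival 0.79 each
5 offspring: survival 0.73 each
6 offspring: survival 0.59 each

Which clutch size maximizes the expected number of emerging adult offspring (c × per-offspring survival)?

Expected emerging adult offspring = c × s(c):
  c=3: 3 × 0.86 = 2.580
  c=4: 4 × 0.79 = 3.160
  c=5: 5 × 0.73 = 3.650
  c=6: 6 × 0.59 = 3.540
Maximum at c = 5 (3.650 emerging adult offspring).

5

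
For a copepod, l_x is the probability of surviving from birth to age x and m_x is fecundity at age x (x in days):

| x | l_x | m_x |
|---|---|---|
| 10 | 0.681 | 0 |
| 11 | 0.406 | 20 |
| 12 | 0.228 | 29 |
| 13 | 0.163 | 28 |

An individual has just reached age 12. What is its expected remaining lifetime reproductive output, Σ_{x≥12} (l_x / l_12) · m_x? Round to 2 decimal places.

l_12 = 0.228. Conditional survival from age 12 to x is l_x / l_12.
  x=12: (0.228/0.228) × 29 = 29.0000
  x=13: (0.163/0.228) × 28 = 20.0175
Sum = 29.0000 + 20.0175 = 49.0175

49.02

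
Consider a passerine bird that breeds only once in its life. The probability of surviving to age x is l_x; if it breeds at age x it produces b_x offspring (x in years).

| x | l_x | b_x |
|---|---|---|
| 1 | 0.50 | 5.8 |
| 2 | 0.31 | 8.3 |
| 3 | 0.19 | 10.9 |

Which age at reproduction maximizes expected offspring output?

Expected offspring if breeding at age x = l_x × b_x:
  age 1: 0.50 × 5.8 = 2.900
  age 2: 0.31 × 8.3 = 2.573
  age 3: 0.19 × 10.9 = 2.071
Maximum at age 1 (2.900).

1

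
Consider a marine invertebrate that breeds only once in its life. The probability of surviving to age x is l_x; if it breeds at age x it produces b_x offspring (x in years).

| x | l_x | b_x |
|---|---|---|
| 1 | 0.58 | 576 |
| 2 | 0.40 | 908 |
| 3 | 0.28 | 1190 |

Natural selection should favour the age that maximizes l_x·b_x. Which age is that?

Expected offspring if breeding at age x = l_x × b_x:
  age 1: 0.58 × 576 = 334.080
  age 2: 0.40 × 908 = 363.200
  age 3: 0.28 × 1190 = 333.200
Maximum at age 2 (363.200).

2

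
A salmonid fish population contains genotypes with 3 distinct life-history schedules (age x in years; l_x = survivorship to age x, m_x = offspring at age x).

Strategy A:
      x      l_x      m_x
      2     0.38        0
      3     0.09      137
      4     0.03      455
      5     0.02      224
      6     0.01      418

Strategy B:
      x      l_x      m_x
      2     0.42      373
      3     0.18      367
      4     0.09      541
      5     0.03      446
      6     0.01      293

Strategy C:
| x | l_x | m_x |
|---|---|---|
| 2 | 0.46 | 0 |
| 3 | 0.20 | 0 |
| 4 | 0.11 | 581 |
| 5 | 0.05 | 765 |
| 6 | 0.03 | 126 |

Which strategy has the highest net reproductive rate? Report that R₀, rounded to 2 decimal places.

287.72

Strategy A: R₀ = 0.38×0 + 0.09×137 + 0.03×455 + 0.02×224 + 0.01×418 = 34.6400
Strategy B: R₀ = 0.42×373 + 0.18×367 + 0.09×541 + 0.03×446 + 0.01×293 = 287.7200
Strategy C: R₀ = 0.46×0 + 0.20×0 + 0.11×581 + 0.05×765 + 0.03×126 = 105.9400
Highest R₀: strategy B with 287.7200.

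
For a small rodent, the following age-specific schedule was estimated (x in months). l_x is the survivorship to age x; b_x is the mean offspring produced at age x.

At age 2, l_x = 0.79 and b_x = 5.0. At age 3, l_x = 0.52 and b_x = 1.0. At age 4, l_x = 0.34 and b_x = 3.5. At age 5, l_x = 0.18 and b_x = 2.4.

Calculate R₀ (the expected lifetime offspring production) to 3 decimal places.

6.092

R₀ = Σ l_x b_x:
  age 2: 0.79 × 5.0 = 3.9500
  age 3: 0.52 × 1.0 = 0.5200
  age 4: 0.34 × 3.5 = 1.1900
  age 5: 0.18 × 2.4 = 0.4320
R₀ = 3.9500 + 0.5200 + 1.1900 + 0.4320 = 6.0920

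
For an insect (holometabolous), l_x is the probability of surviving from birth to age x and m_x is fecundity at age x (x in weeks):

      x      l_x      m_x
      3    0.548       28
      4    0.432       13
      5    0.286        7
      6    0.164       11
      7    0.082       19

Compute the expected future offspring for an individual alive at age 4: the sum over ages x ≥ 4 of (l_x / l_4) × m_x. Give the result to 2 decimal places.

l_4 = 0.432. Conditional survival from age 4 to x is l_x / l_4.
  x=4: (0.432/0.432) × 13 = 13.0000
  x=5: (0.286/0.432) × 7 = 4.6343
  x=6: (0.164/0.432) × 11 = 4.1759
  x=7: (0.082/0.432) × 19 = 3.6065
Sum = 13.0000 + 4.6343 + 4.1759 + 3.6065 = 25.4167

25.42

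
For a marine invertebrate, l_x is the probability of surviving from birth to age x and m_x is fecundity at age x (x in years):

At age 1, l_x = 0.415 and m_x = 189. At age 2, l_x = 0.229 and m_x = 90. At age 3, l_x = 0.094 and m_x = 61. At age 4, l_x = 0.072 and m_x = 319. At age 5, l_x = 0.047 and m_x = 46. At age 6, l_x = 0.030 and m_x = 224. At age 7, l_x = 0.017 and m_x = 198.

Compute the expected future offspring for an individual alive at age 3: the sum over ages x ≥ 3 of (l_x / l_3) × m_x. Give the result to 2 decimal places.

l_3 = 0.094. Conditional survival from age 3 to x is l_x / l_3.
  x=3: (0.094/0.094) × 61 = 61.0000
  x=4: (0.072/0.094) × 319 = 244.3404
  x=5: (0.047/0.094) × 46 = 23.0000
  x=6: (0.030/0.094) × 224 = 71.4894
  x=7: (0.017/0.094) × 198 = 35.8085
Sum = 61.0000 + 244.3404 + 23.0000 + 71.4894 + 35.8085 = 435.6383

435.64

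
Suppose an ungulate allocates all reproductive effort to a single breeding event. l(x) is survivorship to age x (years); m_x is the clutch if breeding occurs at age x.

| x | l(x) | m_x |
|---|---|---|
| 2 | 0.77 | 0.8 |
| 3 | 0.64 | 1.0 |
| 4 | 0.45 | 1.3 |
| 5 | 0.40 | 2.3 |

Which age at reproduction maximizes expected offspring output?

Expected offspring if breeding at age x = l(x) × m_x:
  age 2: 0.77 × 0.8 = 0.616
  age 3: 0.64 × 1.0 = 0.640
  age 4: 0.45 × 1.3 = 0.585
  age 5: 0.40 × 2.3 = 0.920
Maximum at age 5 (0.920).

5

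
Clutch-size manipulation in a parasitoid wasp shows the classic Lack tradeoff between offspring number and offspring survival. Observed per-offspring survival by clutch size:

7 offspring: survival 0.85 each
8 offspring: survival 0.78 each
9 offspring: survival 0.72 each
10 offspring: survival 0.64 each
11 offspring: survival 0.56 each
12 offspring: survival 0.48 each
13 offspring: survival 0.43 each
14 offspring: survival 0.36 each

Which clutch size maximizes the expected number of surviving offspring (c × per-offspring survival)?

9

Expected surviving offspring = c × s(c):
  c=7: 7 × 0.85 = 5.950
  c=8: 8 × 0.78 = 6.240
  c=9: 9 × 0.72 = 6.480
  c=10: 10 × 0.64 = 6.400
  c=11: 11 × 0.56 = 6.160
  c=12: 12 × 0.48 = 5.760
  c=13: 13 × 0.43 = 5.590
  c=14: 14 × 0.36 = 5.040
Maximum at c = 9 (6.480 surviving offspring).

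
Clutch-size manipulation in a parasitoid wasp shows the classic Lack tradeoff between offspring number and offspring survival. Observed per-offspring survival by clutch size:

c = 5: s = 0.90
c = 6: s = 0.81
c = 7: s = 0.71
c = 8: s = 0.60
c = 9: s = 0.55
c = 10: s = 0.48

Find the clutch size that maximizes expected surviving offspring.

Expected surviving offspring = c × s(c):
  c=5: 5 × 0.90 = 4.500
  c=6: 6 × 0.81 = 4.860
  c=7: 7 × 0.71 = 4.970
  c=8: 8 × 0.60 = 4.800
  c=9: 9 × 0.55 = 4.950
  c=10: 10 × 0.48 = 4.800
Maximum at c = 7 (4.970 surviving offspring).

7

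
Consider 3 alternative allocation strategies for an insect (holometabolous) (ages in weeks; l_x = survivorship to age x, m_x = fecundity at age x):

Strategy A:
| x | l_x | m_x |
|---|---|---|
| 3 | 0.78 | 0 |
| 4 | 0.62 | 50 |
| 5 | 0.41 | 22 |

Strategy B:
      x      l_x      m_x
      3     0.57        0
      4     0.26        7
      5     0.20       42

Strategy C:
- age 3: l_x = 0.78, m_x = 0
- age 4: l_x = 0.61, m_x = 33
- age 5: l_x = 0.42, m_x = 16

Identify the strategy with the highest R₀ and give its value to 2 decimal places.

Strategy A: R₀ = 0.78×0 + 0.62×50 + 0.41×22 = 40.0200
Strategy B: R₀ = 0.57×0 + 0.26×7 + 0.20×42 = 10.2200
Strategy C: R₀ = 0.78×0 + 0.61×33 + 0.42×16 = 26.8500
Highest R₀: strategy A with 40.0200.

40.02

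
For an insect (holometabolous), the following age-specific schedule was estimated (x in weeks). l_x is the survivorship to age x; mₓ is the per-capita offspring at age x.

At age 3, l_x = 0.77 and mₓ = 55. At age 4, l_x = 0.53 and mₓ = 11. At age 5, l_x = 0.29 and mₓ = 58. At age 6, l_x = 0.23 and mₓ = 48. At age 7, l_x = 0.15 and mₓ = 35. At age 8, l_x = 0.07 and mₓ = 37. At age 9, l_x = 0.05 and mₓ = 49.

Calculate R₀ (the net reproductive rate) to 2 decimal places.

86.33

R₀ = Σ l_x mₓ:
  age 3: 0.77 × 55 = 42.3500
  age 4: 0.53 × 11 = 5.8300
  age 5: 0.29 × 58 = 16.8200
  age 6: 0.23 × 48 = 11.0400
  age 7: 0.15 × 35 = 5.2500
  age 8: 0.07 × 37 = 2.5900
  age 9: 0.05 × 49 = 2.4500
R₀ = 42.3500 + 5.8300 + 16.8200 + 11.0400 + 5.2500 + 2.5900 + 2.4500 = 86.3300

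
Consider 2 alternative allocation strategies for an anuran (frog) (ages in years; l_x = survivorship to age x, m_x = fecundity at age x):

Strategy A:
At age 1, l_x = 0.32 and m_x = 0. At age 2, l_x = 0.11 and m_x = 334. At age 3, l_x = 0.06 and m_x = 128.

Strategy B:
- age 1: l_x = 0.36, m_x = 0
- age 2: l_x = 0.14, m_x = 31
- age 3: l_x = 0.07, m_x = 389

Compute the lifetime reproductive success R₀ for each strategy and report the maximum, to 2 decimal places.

44.42

Strategy A: R₀ = 0.32×0 + 0.11×334 + 0.06×128 = 44.4200
Strategy B: R₀ = 0.36×0 + 0.14×31 + 0.07×389 = 31.5700
Highest R₀: strategy A with 44.4200.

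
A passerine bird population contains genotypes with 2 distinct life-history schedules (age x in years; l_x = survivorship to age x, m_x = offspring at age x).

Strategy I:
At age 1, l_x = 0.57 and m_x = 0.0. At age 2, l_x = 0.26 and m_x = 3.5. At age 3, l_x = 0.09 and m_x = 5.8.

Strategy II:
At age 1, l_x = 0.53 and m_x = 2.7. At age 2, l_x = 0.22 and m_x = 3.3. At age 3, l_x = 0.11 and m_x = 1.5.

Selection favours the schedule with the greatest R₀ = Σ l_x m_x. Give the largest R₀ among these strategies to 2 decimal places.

2.32

Strategy I: R₀ = 0.57×0.0 + 0.26×3.5 + 0.09×5.8 = 1.4320
Strategy II: R₀ = 0.53×2.7 + 0.22×3.3 + 0.11×1.5 = 2.3220
Highest R₀: strategy II with 2.3220.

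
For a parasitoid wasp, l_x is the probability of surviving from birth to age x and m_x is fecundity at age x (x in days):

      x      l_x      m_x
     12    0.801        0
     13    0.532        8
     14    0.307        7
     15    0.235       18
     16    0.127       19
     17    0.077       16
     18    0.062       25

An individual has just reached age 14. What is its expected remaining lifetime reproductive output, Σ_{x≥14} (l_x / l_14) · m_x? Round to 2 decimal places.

l_14 = 0.307. Conditional survival from age 14 to x is l_x / l_14.
  x=14: (0.307/0.307) × 7 = 7.0000
  x=15: (0.235/0.307) × 18 = 13.7785
  x=16: (0.127/0.307) × 19 = 7.8599
  x=17: (0.077/0.307) × 16 = 4.0130
  x=18: (0.062/0.307) × 25 = 5.0489
Sum = 7.0000 + 13.7785 + 7.8599 + 4.0130 + 5.0489 = 37.7003

37.70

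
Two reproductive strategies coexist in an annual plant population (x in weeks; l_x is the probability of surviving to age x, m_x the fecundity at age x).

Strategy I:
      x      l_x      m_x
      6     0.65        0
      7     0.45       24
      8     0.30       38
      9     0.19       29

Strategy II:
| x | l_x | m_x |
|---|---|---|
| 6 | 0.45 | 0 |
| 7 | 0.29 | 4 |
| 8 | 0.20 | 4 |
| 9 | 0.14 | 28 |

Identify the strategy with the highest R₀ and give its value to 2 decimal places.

Strategy I: R₀ = 0.65×0 + 0.45×24 + 0.30×38 + 0.19×29 = 27.7100
Strategy II: R₀ = 0.45×0 + 0.29×4 + 0.20×4 + 0.14×28 = 5.8800
Highest R₀: strategy I with 27.7100.

27.71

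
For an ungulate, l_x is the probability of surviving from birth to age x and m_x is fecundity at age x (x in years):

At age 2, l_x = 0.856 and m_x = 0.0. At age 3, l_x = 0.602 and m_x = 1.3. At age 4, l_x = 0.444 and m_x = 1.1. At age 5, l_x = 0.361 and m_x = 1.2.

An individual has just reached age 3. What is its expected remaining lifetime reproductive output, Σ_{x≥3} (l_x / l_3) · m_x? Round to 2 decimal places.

l_3 = 0.602. Conditional survival from age 3 to x is l_x / l_3.
  x=3: (0.602/0.602) × 1.3 = 1.3000
  x=4: (0.444/0.602) × 1.1 = 0.8113
  x=5: (0.361/0.602) × 1.2 = 0.7196
Sum = 1.3000 + 0.8113 + 0.7196 = 2.8309

2.83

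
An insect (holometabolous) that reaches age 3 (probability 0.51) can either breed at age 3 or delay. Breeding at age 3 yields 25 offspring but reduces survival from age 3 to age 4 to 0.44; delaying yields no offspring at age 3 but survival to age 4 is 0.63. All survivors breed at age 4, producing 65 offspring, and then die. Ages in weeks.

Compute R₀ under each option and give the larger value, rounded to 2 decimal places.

breed at age 3: R₀ = 0.51 × (25 + 0.44 × 65) = 0.51 × 53.6000 = 27.3360
delay to age 4: R₀ = 0.51 × (0.63 × 65) = 0.51 × 40.9500 = 20.8845
Higher: breed at age 3 (27.3360).

27.34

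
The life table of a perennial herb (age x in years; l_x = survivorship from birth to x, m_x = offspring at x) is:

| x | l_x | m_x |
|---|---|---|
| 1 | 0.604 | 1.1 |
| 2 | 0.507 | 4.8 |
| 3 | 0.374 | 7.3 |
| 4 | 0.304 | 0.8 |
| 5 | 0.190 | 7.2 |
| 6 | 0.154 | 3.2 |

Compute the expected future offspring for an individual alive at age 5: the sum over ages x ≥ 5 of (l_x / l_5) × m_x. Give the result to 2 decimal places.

l_5 = 0.190. Conditional survival from age 5 to x is l_x / l_5.
  x=5: (0.190/0.190) × 7.2 = 7.2000
  x=6: (0.154/0.190) × 3.2 = 2.5937
Sum = 7.2000 + 2.5937 = 9.7937

9.79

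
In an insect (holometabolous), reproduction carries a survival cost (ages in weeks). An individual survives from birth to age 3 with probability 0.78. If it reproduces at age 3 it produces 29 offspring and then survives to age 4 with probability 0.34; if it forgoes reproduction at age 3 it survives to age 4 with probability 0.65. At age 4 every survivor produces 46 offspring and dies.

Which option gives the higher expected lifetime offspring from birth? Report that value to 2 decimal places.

breed at age 3: R₀ = 0.78 × (29 + 0.34 × 46) = 0.78 × 44.6400 = 34.8192
delay to age 4: R₀ = 0.78 × (0.65 × 46) = 0.78 × 29.9000 = 23.3220
Higher: breed at age 3 (34.8192).

34.82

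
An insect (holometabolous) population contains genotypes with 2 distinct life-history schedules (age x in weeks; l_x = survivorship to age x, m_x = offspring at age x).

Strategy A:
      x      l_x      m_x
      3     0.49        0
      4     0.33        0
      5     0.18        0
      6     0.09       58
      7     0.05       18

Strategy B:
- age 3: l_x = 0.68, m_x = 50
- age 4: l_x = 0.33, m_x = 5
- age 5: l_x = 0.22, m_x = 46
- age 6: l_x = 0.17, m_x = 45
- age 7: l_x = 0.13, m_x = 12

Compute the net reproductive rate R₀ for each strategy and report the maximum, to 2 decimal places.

54.98

Strategy A: R₀ = 0.49×0 + 0.33×0 + 0.18×0 + 0.09×58 + 0.05×18 = 6.1200
Strategy B: R₀ = 0.68×50 + 0.33×5 + 0.22×46 + 0.17×45 + 0.13×12 = 54.9800
Highest R₀: strategy B with 54.9800.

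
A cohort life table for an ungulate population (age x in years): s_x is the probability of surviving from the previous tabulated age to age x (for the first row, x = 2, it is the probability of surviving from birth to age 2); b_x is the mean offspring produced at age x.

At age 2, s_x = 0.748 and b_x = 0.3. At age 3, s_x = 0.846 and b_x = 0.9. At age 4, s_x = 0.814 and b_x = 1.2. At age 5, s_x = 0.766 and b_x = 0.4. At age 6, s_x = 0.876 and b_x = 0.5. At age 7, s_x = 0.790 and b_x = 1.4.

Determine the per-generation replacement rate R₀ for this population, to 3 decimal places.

Survivorship from birth: l_x = s_2·s_3·…·s_x.
  l_2 = 0.74800
  l_3 = 0.63281
  l_4 = 0.51511
  l_5 = 0.39457
  l_6 = 0.34564
  l_7 = 0.27306
R₀ = Σ l_x b_x:
  age 2: 0.74800 × 0.3 = 0.2244
  age 3: 0.63281 × 0.9 = 0.5695
  age 4: 0.51511 × 1.2 = 0.6181
  age 5: 0.39457 × 0.4 = 0.1578
  age 6: 0.34564 × 0.5 = 0.1728
  age 7: 0.27306 × 1.4 = 0.3823
R₀ = 0.2244 + 0.5695 + 0.6181 + 0.1578 + 0.1728 + 0.3823 = 2.1250

2.125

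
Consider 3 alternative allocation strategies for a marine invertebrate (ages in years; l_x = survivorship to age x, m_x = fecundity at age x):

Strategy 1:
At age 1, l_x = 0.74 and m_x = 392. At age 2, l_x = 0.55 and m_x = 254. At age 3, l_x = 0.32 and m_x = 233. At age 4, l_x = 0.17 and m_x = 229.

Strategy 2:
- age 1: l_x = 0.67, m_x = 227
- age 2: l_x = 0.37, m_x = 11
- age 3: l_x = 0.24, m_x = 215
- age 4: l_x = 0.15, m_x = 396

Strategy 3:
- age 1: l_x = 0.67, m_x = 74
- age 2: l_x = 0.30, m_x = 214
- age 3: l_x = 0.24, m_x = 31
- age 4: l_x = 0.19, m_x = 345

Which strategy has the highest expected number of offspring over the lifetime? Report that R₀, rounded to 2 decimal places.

Strategy 1: R₀ = 0.74×392 + 0.55×254 + 0.32×233 + 0.17×229 = 543.2700
Strategy 2: R₀ = 0.67×227 + 0.37×11 + 0.24×215 + 0.15×396 = 267.1600
Strategy 3: R₀ = 0.67×74 + 0.30×214 + 0.24×31 + 0.19×345 = 186.7700
Highest R₀: strategy 1 with 543.2700.

543.27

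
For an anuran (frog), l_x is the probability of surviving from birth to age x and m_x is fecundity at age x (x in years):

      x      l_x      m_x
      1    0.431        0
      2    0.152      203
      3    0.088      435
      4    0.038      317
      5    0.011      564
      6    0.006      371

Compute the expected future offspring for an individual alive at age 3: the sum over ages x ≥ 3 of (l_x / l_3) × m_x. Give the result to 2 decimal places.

l_3 = 0.088. Conditional survival from age 3 to x is l_x / l_3.
  x=3: (0.088/0.088) × 435 = 435.0000
  x=4: (0.038/0.088) × 317 = 136.8864
  x=5: (0.011/0.088) × 564 = 70.5000
  x=6: (0.006/0.088) × 371 = 25.2955
Sum = 435.0000 + 136.8864 + 70.5000 + 25.2955 = 667.6818

667.68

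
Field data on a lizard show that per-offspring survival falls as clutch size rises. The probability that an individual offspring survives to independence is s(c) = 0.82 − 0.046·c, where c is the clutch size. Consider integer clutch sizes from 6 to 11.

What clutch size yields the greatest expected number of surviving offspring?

9

Expected surviving offspring = c × s(c):
  c=6: 6 × 0.544 = 3.264
  c=7: 7 × 0.498 = 3.486
  c=8: 8 × 0.452 = 3.616
  c=9: 9 × 0.406 = 3.654
  c=10: 10 × 0.360 = 3.600
  c=11: 11 × 0.314 = 3.454
Maximum at c = 9 (3.654 surviving offspring).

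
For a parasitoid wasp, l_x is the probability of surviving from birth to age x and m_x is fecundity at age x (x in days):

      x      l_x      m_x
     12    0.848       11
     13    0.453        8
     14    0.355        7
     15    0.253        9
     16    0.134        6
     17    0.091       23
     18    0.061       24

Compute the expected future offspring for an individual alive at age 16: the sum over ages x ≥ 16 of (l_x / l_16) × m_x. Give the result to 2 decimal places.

l_16 = 0.134. Conditional survival from age 16 to x is l_x / l_16.
  x=16: (0.134/0.134) × 6 = 6.0000
  x=17: (0.091/0.134) × 23 = 15.6194
  x=18: (0.061/0.134) × 24 = 10.9254
Sum = 6.0000 + 15.6194 + 10.9254 = 32.5448

32.54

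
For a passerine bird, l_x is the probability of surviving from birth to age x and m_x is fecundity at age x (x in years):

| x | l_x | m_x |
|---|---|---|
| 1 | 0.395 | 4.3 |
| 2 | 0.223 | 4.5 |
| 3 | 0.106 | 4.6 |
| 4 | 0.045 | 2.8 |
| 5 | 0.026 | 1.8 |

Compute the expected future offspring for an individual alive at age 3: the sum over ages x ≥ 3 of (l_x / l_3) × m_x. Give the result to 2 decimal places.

6.23

l_3 = 0.106. Conditional survival from age 3 to x is l_x / l_3.
  x=3: (0.106/0.106) × 4.6 = 4.6000
  x=4: (0.045/0.106) × 2.8 = 1.1887
  x=5: (0.026/0.106) × 1.8 = 0.4415
Sum = 4.6000 + 1.1887 + 0.4415 = 6.2302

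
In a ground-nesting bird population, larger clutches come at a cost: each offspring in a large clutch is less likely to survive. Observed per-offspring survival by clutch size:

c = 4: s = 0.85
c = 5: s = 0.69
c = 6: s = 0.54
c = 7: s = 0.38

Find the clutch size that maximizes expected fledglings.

5

Expected fledglings = c × s(c):
  c=4: 4 × 0.85 = 3.400
  c=5: 5 × 0.69 = 3.450
  c=6: 6 × 0.54 = 3.240
  c=7: 7 × 0.38 = 2.660
Maximum at c = 5 (3.450 fledglings).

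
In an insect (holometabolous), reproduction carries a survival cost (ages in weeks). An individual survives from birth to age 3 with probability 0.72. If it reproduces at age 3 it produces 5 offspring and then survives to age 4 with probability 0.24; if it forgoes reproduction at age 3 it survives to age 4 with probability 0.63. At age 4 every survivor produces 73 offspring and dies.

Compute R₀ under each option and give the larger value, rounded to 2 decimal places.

33.11

breed at age 3: R₀ = 0.72 × (5 + 0.24 × 73) = 0.72 × 22.5200 = 16.2144
delay to age 4: R₀ = 0.72 × (0.63 × 73) = 0.72 × 45.9900 = 33.1128
Higher: delay to age 4 (33.1128).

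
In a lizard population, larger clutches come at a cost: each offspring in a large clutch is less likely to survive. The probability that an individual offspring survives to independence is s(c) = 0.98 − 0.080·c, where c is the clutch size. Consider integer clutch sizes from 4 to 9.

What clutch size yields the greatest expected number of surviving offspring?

6

Expected surviving offspring = c × s(c):
  c=4: 4 × 0.660 = 2.640
  c=5: 5 × 0.580 = 2.900
  c=6: 6 × 0.500 = 3.000
  c=7: 7 × 0.420 = 2.940
  c=8: 8 × 0.340 = 2.720
  c=9: 9 × 0.260 = 2.340
Maximum at c = 6 (3.000 surviving offspring).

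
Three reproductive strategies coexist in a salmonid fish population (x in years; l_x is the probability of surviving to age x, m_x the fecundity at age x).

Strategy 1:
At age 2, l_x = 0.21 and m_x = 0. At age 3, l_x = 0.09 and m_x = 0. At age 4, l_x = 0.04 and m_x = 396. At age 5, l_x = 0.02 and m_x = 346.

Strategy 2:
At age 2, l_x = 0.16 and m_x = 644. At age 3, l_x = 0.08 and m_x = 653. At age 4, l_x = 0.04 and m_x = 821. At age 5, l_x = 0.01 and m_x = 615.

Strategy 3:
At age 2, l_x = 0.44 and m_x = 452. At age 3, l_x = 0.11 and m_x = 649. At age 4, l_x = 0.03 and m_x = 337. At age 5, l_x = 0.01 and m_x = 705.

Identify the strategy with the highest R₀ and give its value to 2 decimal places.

287.43

Strategy 1: R₀ = 0.21×0 + 0.09×0 + 0.04×396 + 0.02×346 = 22.7600
Strategy 2: R₀ = 0.16×644 + 0.08×653 + 0.04×821 + 0.01×615 = 194.2700
Strategy 3: R₀ = 0.44×452 + 0.11×649 + 0.03×337 + 0.01×705 = 287.4300
Highest R₀: strategy 3 with 287.4300.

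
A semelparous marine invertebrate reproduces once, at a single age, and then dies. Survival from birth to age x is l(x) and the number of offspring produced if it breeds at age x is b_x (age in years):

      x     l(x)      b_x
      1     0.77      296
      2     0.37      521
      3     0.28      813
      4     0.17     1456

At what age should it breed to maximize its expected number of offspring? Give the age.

4

Expected offspring if breeding at age x = l(x) × b_x:
  age 1: 0.77 × 296 = 227.920
  age 2: 0.37 × 521 = 192.770
  age 3: 0.28 × 813 = 227.640
  age 4: 0.17 × 1456 = 247.520
Maximum at age 4 (247.520).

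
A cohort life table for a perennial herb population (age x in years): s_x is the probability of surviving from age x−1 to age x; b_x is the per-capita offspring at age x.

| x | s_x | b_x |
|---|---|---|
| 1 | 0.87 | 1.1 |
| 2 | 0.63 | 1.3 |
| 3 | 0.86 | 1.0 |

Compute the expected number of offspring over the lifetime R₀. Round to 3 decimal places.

Survivorship from birth: l_x = s_1·s_2·…·s_x.
  l_1 = 0.87000
  l_2 = 0.54810
  l_3 = 0.47137
R₀ = Σ l_x b_x:
  age 1: 0.87000 × 1.1 = 0.9570
  age 2: 0.54810 × 1.3 = 0.7125
  age 3: 0.47137 × 1.0 = 0.4714
R₀ = 0.9570 + 0.7125 + 0.4714 = 2.1409

2.141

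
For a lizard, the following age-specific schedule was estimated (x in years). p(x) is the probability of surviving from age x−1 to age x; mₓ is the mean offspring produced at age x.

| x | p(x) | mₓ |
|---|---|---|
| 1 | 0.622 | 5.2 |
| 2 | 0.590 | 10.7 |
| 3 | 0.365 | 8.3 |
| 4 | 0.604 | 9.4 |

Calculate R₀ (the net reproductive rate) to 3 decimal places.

Survivorship from birth: l_x = p_1·p_2·…·p_x.
  l_1 = 0.62200
  l_2 = 0.36698
  l_3 = 0.13395
  l_4 = 0.08090
R₀ = Σ l_x mₓ:
  age 1: 0.62200 × 5.2 = 3.2344
  age 2: 0.36698 × 10.7 = 3.9267
  age 3: 0.13395 × 8.3 = 1.1118
  age 4: 0.08090 × 9.4 = 0.7605
R₀ = 3.2344 + 3.9267 + 1.1118 + 0.7605 = 9.0333

9.033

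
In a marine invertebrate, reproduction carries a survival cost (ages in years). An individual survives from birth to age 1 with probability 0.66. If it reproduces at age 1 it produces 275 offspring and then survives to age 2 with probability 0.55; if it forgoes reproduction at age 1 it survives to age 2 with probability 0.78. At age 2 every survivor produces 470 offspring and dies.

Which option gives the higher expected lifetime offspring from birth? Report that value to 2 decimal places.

352.11

breed at age 1: R₀ = 0.66 × (275 + 0.55 × 470) = 0.66 × 533.5000 = 352.1100
delay to age 2: R₀ = 0.66 × (0.78 × 470) = 0.66 × 366.6000 = 241.9560
Higher: breed at age 1 (352.1100).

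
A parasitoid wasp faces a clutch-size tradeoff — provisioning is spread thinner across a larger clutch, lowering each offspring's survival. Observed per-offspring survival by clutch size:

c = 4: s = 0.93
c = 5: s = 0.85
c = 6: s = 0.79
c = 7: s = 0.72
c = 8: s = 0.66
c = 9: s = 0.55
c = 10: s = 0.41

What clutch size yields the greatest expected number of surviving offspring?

Expected surviving offspring = c × s(c):
  c=4: 4 × 0.93 = 3.720
  c=5: 5 × 0.85 = 4.250
  c=6: 6 × 0.79 = 4.740
  c=7: 7 × 0.72 = 5.040
  c=8: 8 × 0.66 = 5.280
  c=9: 9 × 0.55 = 4.950
  c=10: 10 × 0.41 = 4.100
Maximum at c = 8 (5.280 surviving offspring).

8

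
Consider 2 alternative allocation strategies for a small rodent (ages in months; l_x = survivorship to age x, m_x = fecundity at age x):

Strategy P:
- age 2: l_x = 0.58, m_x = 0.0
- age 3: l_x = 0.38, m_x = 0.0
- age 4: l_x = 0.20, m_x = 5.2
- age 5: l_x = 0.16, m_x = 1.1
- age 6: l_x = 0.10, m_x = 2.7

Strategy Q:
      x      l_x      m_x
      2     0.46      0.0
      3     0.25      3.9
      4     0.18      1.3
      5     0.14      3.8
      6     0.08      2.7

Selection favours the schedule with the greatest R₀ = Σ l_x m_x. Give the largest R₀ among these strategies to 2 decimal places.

1.96

Strategy P: R₀ = 0.58×0.0 + 0.38×0.0 + 0.20×5.2 + 0.16×1.1 + 0.10×2.7 = 1.4860
Strategy Q: R₀ = 0.46×0.0 + 0.25×3.9 + 0.18×1.3 + 0.14×3.8 + 0.08×2.7 = 1.9570
Highest R₀: strategy Q with 1.9570.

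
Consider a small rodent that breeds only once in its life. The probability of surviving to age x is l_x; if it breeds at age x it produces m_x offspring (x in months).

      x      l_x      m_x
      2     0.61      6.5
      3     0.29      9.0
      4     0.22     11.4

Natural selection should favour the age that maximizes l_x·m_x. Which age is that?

Expected offspring if breeding at age x = l_x × m_x:
  age 2: 0.61 × 6.5 = 3.965
  age 3: 0.29 × 9.0 = 2.610
  age 4: 0.22 × 11.4 = 2.508
Maximum at age 2 (3.965).

2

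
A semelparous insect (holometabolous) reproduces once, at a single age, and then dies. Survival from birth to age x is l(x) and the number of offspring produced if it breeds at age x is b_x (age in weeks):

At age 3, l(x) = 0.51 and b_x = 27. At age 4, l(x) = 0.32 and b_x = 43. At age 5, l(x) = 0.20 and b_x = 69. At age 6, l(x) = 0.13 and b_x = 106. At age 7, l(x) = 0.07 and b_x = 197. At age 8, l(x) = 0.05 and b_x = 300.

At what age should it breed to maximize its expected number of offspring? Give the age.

Expected offspring if breeding at age x = l(x) × b_x:
  age 3: 0.51 × 27 = 13.770
  age 4: 0.32 × 43 = 13.760
  age 5: 0.20 × 69 = 13.800
  age 6: 0.13 × 106 = 13.780
  age 7: 0.07 × 197 = 13.790
  age 8: 0.05 × 300 = 15.000
Maximum at age 8 (15.000).

8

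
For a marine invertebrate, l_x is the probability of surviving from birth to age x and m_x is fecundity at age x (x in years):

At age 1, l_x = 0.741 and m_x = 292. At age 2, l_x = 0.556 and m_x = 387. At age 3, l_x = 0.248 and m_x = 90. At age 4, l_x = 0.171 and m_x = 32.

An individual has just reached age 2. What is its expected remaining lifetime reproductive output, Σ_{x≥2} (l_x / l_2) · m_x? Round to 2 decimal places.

436.99

l_2 = 0.556. Conditional survival from age 2 to x is l_x / l_2.
  x=2: (0.556/0.556) × 387 = 387.0000
  x=3: (0.248/0.556) × 90 = 40.1439
  x=4: (0.171/0.556) × 32 = 9.8417
Sum = 387.0000 + 40.1439 + 9.8417 = 436.9856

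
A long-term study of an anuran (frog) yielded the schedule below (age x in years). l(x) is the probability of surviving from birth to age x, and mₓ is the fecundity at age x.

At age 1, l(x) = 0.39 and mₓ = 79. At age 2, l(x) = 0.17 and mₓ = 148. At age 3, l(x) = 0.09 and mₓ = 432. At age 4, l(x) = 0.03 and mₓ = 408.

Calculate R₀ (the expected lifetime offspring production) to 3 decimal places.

107.090

R₀ = Σ l(x) mₓ:
  age 1: 0.39 × 79 = 30.8100
  age 2: 0.17 × 148 = 25.1600
  age 3: 0.09 × 432 = 38.8800
  age 4: 0.03 × 408 = 12.2400
R₀ = 30.8100 + 25.1600 + 38.8800 + 12.2400 = 107.0900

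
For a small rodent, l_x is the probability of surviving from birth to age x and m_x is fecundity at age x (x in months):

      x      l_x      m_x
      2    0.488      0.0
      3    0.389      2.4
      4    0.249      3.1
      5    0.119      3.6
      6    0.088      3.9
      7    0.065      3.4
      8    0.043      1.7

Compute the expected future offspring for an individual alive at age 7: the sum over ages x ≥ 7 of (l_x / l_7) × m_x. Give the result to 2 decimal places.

4.52

l_7 = 0.065. Conditional survival from age 7 to x is l_x / l_7.
  x=7: (0.065/0.065) × 3.4 = 3.4000
  x=8: (0.043/0.065) × 1.7 = 1.1246
Sum = 3.4000 + 1.1246 = 4.5246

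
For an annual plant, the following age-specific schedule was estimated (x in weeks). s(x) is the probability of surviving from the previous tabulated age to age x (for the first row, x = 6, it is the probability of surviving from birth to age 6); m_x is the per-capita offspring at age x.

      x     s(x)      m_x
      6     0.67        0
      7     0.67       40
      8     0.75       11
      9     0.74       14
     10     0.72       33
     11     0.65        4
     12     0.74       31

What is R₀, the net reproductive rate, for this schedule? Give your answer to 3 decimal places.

Survivorship from birth: l_x = s_6·s_7·…·s_x.
  l_6 = 0.67000
  l_7 = 0.44890
  l_8 = 0.33668
  l_9 = 0.24914
  l_10 = 0.17938
  l_11 = 0.11660
  l_12 = 0.08628
R₀ = Σ l_x m_x:
  age 6: 0.67000 × 0 = 0.0000
  age 7: 0.44890 × 40 = 17.9560
  age 8: 0.33668 × 11 = 3.7035
  age 9: 0.24914 × 14 = 3.4880
  age 10: 0.17938 × 33 = 5.9195
  age 11: 0.11660 × 4 = 0.4664
  age 12: 0.08628 × 31 = 2.6747
R₀ = 0.0000 + 17.9560 + 3.7035 + 3.4880 + 5.9195 + 0.4664 + 2.6747 = 34.2081

34.208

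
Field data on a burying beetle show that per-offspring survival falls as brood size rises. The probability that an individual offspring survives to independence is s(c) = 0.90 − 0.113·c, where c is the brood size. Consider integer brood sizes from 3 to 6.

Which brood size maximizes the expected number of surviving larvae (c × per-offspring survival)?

Expected surviving larvae = c × s(c):
  c=3: 3 × 0.561 = 1.683
  c=4: 4 × 0.448 = 1.792
  c=5: 5 × 0.335 = 1.675
  c=6: 6 × 0.222 = 1.332
Maximum at c = 4 (1.792 surviving larvae).

4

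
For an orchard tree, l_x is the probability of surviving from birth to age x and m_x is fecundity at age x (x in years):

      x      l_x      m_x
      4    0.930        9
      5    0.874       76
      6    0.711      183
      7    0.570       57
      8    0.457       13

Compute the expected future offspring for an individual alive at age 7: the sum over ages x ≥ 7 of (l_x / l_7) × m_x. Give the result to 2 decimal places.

l_7 = 0.570. Conditional survival from age 7 to x is l_x / l_7.
  x=7: (0.570/0.570) × 57 = 57.0000
  x=8: (0.457/0.570) × 13 = 10.4228
Sum = 57.0000 + 10.4228 = 67.4228

67.42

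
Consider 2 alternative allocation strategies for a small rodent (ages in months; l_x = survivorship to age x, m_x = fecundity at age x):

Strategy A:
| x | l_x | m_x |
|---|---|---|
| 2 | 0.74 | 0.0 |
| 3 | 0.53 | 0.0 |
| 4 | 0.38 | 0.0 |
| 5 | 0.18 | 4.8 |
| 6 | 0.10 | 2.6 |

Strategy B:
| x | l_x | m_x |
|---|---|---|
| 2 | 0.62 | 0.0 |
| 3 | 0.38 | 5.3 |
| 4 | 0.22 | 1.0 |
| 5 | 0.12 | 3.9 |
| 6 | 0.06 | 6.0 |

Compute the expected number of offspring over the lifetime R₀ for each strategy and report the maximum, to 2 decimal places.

Strategy A: R₀ = 0.74×0.0 + 0.53×0.0 + 0.38×0.0 + 0.18×4.8 + 0.10×2.6 = 1.1240
Strategy B: R₀ = 0.62×0.0 + 0.38×5.3 + 0.22×1.0 + 0.12×3.9 + 0.06×6.0 = 3.0620
Highest R₀: strategy B with 3.0620.

3.06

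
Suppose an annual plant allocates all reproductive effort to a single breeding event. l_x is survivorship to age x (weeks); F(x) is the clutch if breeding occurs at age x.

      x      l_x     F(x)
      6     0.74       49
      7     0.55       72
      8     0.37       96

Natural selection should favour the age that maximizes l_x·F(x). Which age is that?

Expected offspring if breeding at age x = l_x × F(x):
  age 6: 0.74 × 49 = 36.260
  age 7: 0.55 × 72 = 39.600
  age 8: 0.37 × 96 = 35.520
Maximum at age 7 (39.600).

7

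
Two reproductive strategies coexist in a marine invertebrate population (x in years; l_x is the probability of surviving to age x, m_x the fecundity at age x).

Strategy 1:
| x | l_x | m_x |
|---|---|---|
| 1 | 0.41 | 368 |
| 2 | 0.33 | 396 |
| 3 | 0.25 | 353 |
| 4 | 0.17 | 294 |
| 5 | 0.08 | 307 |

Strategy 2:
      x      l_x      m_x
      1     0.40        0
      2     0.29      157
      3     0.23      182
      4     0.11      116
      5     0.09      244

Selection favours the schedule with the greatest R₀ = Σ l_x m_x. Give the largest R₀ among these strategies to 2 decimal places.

Strategy 1: R₀ = 0.41×368 + 0.33×396 + 0.25×353 + 0.17×294 + 0.08×307 = 444.3500
Strategy 2: R₀ = 0.40×0 + 0.29×157 + 0.23×182 + 0.11×116 + 0.09×244 = 122.1100
Highest R₀: strategy 1 with 444.3500.

444.35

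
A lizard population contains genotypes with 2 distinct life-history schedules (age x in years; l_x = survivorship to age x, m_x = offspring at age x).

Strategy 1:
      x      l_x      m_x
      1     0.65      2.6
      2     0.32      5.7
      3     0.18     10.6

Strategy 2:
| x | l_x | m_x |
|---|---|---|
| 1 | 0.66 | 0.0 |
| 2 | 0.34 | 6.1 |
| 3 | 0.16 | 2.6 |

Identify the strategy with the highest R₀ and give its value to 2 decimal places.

5.42

Strategy 1: R₀ = 0.65×2.6 + 0.32×5.7 + 0.18×10.6 = 5.4220
Strategy 2: R₀ = 0.66×0.0 + 0.34×6.1 + 0.16×2.6 = 2.4900
Highest R₀: strategy 1 with 5.4220.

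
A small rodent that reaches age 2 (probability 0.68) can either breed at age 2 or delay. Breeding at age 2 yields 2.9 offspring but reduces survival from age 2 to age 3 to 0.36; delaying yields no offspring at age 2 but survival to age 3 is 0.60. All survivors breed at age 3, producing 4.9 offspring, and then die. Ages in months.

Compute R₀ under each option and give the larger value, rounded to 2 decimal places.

3.17

breed at age 2: R₀ = 0.68 × (2.9 + 0.36 × 4.9) = 0.68 × 4.6640 = 3.1715
delay to age 3: R₀ = 0.68 × (0.60 × 4.9) = 0.68 × 2.9400 = 1.9992
Higher: breed at age 2 (3.1715).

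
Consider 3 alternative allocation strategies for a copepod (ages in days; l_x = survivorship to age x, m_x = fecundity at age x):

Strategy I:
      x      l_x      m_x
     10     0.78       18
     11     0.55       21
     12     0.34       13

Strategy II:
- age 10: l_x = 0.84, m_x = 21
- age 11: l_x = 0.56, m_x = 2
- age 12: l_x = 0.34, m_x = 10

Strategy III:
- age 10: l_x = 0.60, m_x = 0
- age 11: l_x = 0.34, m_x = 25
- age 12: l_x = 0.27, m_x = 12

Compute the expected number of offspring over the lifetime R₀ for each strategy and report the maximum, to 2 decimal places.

Strategy I: R₀ = 0.78×18 + 0.55×21 + 0.34×13 = 30.0100
Strategy II: R₀ = 0.84×21 + 0.56×2 + 0.34×10 = 22.1600
Strategy III: R₀ = 0.60×0 + 0.34×25 + 0.27×12 = 11.7400
Highest R₀: strategy I with 30.0100.

30.01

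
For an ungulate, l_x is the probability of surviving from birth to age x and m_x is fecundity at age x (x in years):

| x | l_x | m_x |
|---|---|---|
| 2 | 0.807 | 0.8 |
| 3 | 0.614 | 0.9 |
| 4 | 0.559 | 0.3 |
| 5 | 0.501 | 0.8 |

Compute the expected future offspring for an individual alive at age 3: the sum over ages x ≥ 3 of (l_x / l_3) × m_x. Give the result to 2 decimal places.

l_3 = 0.614. Conditional survival from age 3 to x is l_x / l_3.
  x=3: (0.614/0.614) × 0.9 = 0.9000
  x=4: (0.559/0.614) × 0.3 = 0.2731
  x=5: (0.501/0.614) × 0.8 = 0.6528
Sum = 0.9000 + 0.2731 + 0.6528 = 1.8259

1.83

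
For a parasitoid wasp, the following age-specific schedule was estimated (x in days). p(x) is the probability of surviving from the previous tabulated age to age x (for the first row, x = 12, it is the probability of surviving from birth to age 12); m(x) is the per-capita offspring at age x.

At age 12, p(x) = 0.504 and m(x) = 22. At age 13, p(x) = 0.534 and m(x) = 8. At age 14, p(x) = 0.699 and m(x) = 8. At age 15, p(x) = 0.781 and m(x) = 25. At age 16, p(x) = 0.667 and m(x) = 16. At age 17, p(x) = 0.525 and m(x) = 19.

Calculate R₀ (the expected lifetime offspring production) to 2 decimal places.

20.96

Survivorship from birth: l_x = p_12·p_13·…·p_x.
  l_12 = 0.50400
  l_13 = 0.26914
  l_14 = 0.18813
  l_15 = 0.14693
  l_16 = 0.09800
  l_17 = 0.05145
R₀ = Σ l_x m(x):
  age 12: 0.50400 × 22 = 11.0880
  age 13: 0.26914 × 8 = 2.1531
  age 14: 0.18813 × 8 = 1.5050
  age 15: 0.14693 × 25 = 3.6733
  age 16: 0.09800 × 16 = 1.5680
  age 17: 0.05145 × 19 = 0.9776
R₀ = 11.0880 + 2.1531 + 1.5050 + 3.6733 + 1.5680 + 0.9776 = 20.9650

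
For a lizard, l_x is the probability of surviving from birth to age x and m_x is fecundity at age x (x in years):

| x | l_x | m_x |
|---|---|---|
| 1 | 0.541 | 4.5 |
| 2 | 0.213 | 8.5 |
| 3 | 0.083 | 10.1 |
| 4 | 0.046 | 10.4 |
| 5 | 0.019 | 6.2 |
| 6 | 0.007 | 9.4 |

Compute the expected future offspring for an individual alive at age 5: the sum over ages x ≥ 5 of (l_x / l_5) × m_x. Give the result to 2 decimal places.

9.66

l_5 = 0.019. Conditional survival from age 5 to x is l_x / l_5.
  x=5: (0.019/0.019) × 6.2 = 6.2000
  x=6: (0.007/0.019) × 9.4 = 3.4632
Sum = 6.2000 + 3.4632 = 9.6632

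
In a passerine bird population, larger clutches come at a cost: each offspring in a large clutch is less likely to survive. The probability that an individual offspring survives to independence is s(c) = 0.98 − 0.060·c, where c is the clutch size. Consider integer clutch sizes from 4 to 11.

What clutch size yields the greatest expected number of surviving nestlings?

8

Expected surviving nestlings = c × s(c):
  c=4: 4 × 0.740 = 2.960
  c=5: 5 × 0.680 = 3.400
  c=6: 6 × 0.620 = 3.720
  c=7: 7 × 0.560 = 3.920
  c=8: 8 × 0.500 = 4.000
  c=9: 9 × 0.440 = 3.960
  c=10: 10 × 0.380 = 3.800
  c=11: 11 × 0.320 = 3.520
Maximum at c = 8 (4.000 surviving nestlings).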